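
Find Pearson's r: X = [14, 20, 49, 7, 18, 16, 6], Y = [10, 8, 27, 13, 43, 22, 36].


Mean X = 18.5714, Mean Y = 22.7143
SD X = 13.350839, SD Y = 12.417894
Cov = 14.734694
r = 14.734694/(13.350839*12.417894) = 0.0889

r = 0.0889


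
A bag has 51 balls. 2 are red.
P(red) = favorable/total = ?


P = 2/51 = 0.0392

P = 0.0392


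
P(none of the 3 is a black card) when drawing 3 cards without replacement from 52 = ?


P(no black cards) = (26/52) × (25/51) × (24/50)
= 0.1176

P = 0.1176


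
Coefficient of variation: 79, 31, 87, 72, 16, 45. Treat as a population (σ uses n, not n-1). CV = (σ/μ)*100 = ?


Mean = 55.0000
SD = 26.0960
CV = (26.0960/55.0000)*100 = 47.4472%

CV = 47.4472%


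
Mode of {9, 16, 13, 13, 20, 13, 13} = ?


Frequencies: 9:1, 13:4, 16:1, 20:1
Max frequency = 4
Mode = 13

Mode = 13


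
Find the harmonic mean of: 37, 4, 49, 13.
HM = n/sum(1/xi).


Sum of reciprocals = 1/37 + 1/4 + 1/49 + 1/13 = 0.374358
HM = 4/0.374358 = 10.6850

HM = 10.6850


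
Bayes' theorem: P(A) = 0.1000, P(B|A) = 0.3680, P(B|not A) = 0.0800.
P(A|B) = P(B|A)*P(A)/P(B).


P(B) = P(B|A)*P(A) + P(B|A')*P(A')
= 0.3680*0.1000 + 0.0800*0.9000
= 0.036800 + 0.072000 = 0.108800
P(A|B) = 0.036800/0.108800 = 0.3382

P(A|B) = 0.3382


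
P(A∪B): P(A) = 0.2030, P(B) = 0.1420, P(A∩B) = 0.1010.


P(A∪B) = 0.2030 + 0.1420 - 0.1010
= 0.3450 - 0.1010
= 0.2440

P(A∪B) = 0.2440


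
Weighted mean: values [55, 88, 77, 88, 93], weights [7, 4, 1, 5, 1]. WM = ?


Numerator = 55*7 + 88*4 + 77*1 + 88*5 + 93*1 = 1347
Denominator = 7 + 4 + 1 + 5 + 1 = 18
WM = 1347/18 = 74.8333

WM = 74.8333


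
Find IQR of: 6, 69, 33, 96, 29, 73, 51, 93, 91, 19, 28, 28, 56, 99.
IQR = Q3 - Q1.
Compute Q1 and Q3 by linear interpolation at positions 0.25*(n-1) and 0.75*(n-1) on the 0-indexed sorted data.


Sorted: 6, 19, 28, 28, 29, 33, 51, 56, 69, 73, 91, 93, 96, 99
Q1 (25th %ile) = 28.2500
Q3 (75th %ile) = 86.5000
IQR = 86.5000 - 28.2500 = 58.2500

IQR = 58.2500


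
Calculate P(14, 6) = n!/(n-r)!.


P(14,6) = 14!/8!
= 87178291200/40320
= 2162160

P(14,6) = 2162160


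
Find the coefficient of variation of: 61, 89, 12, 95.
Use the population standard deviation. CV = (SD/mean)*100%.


Mean = 64.2500
SD = 32.7824
CV = (32.7824/64.2500)*100 = 51.0232%

CV = 51.0232%


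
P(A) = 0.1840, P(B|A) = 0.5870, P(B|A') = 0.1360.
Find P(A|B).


P(B) = P(B|A)*P(A) + P(B|A')*P(A')
= 0.5870*0.1840 + 0.1360*0.8160
= 0.108008 + 0.110976 = 0.218984
P(A|B) = 0.108008/0.218984 = 0.4932

P(A|B) = 0.4932


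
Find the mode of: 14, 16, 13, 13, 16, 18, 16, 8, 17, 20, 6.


Frequencies: 6:1, 8:1, 13:2, 14:1, 16:3, 17:1, 18:1, 20:1
Max frequency = 3
Mode = 16

Mode = 16


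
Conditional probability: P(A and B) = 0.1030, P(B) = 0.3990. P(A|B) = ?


P(A|B) = 0.1030/0.3990 = 0.2581

P(A|B) = 0.2581


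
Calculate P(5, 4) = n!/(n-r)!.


P(5,4) = 5!/1!
= 120/1
= 120

P(5,4) = 120


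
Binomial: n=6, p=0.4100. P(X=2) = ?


C(6,2) = 15
p^2 = 0.168100
(1-p)^4 = 0.121174
P = 15 * 0.168100 * 0.121174 = 0.3055

P(X=2) = 0.3055


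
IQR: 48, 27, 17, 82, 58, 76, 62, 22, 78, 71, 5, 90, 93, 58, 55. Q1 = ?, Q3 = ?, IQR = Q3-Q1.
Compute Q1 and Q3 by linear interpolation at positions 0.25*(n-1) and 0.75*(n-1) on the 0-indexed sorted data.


Sorted: 5, 17, 22, 27, 48, 55, 58, 58, 62, 71, 76, 78, 82, 90, 93
Q1 (25th %ile) = 37.5000
Q3 (75th %ile) = 77.0000
IQR = 77.0000 - 37.5000 = 39.5000

IQR = 39.5000


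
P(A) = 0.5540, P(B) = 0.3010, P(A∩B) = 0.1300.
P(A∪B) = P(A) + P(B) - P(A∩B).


P(A∪B) = 0.5540 + 0.3010 - 0.1300
= 0.8550 - 0.1300
= 0.7250

P(A∪B) = 0.7250


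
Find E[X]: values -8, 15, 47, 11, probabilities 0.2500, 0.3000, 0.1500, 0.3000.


E[X] = -8*0.2500 + 15*0.3000 + 47*0.1500 + 11*0.3000
= -2.0000 + 4.5000 + 7.0500 + 3.3000
= 12.8500

E[X] = 12.8500


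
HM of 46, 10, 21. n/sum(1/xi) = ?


Sum of reciprocals = 1/46 + 1/10 + 1/21 = 0.169358
HM = 3/0.169358 = 17.7139

HM = 17.7139


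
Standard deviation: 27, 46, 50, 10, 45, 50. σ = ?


Mean = 38.0000
Variance = 217.6667
SD = sqrt(217.6667) = 14.7535

SD = 14.7535


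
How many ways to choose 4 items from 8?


C(8,4) = 8!/(4! × 4!)
= 40320/(24 × 24)
= 70

C(8,4) = 70


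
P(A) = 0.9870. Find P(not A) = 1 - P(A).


P(not A) = 1 - 0.9870 = 0.0130

P(not A) = 0.0130


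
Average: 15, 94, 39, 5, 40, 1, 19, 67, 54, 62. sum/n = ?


Sum = 15 + 94 + 39 + 5 + 40 + 1 + 19 + 67 + 54 + 62 = 396
n = 10
Mean = 396/10 = 39.6000

Mean = 39.6000


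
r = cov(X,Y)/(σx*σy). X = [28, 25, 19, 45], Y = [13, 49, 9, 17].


Mean X = 29.2500, Mean Y = 22.0000
SD X = 9.653367, SD Y = 15.842980
Cov = -12.250000
r = -12.250000/(9.653367*15.842980) = -0.0801

r = -0.0801


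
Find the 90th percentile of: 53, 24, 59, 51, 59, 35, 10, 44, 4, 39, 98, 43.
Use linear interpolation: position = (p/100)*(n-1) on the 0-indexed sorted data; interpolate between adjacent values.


Sorted: 4, 10, 24, 35, 39, 43, 44, 51, 53, 59, 59, 98
n = 12
Index = 90/100 * 11 = 9.9000
Lower = data[9] = 59, Upper = data[10] = 59
P90 = 59 + 0.9000*(0) = 59.0000

P90 = 59.0000


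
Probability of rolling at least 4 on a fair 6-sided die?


Favorable outcomes (roll ≥ 4): 3
Total outcomes = 6
P = 3/6 = 0.5000

P = 0.5000


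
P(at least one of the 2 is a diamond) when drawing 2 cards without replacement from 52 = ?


P(at least one) = 1 - P(none)
P(none) = (39/52) × (38/51) = 0.558824
P(at least one) = 1 - 0.558824 = 0.4412

P = 0.4412


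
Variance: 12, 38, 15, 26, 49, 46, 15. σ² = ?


Mean = 28.7143
Squared deviations: 279.3673, 86.2245, 188.0816, 7.3673, 411.5102, 298.7959, 188.0816
Sum = 1459.4286
Variance = 1459.4286/7 = 208.4898

Variance = 208.4898


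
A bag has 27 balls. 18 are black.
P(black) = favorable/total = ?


P = 18/27 = 0.6667

P = 0.6667


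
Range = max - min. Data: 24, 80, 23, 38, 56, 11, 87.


Max = 87, Min = 11
Range = 87 - 11 = 76

Range = 76


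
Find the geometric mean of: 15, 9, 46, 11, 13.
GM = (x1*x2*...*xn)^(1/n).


Product = 15 × 9 × 46 × 11 × 13 = 888030
GM = 888030^(1/5) = 15.4770

GM = 15.4770


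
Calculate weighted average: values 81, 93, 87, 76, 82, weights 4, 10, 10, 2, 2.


Numerator = 81*4 + 93*10 + 87*10 + 76*2 + 82*2 = 2440
Denominator = 4 + 10 + 10 + 2 + 2 = 28
WM = 2440/28 = 87.1429

WM = 87.1429


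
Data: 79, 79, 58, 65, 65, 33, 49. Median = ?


Sorted: 33, 49, 58, 65, 65, 79, 79
n = 7 (odd)
Middle value = 65

Median = 65


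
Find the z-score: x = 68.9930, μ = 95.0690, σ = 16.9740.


z = (68.9930 - 95.0690)/16.9740
= -26.0760/16.9740
= -1.5362

z = -1.5362


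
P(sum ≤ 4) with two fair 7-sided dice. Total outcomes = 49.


Total outcomes = 7×7 = 49
Favorable (sum ≤ 4): 6
P = 6/49 = 0.1224

P = 0.1224


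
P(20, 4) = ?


P(20,4) = 20!/16!
= 2432902008176640000/20922789888000
= 116280

P(20,4) = 116280


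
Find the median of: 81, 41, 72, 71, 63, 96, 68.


Sorted: 41, 63, 68, 71, 72, 81, 96
n = 7 (odd)
Middle value = 71

Median = 71


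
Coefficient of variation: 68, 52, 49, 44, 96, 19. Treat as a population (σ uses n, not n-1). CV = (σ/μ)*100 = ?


Mean = 54.6667
SD = 23.4923
CV = (23.4923/54.6667)*100 = 42.9737%

CV = 42.9737%


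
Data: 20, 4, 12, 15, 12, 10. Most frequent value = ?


Frequencies: 4:1, 10:1, 12:2, 15:1, 20:1
Max frequency = 2
Mode = 12

Mode = 12


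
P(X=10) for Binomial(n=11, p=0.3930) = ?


C(11,10) = 11
p^10 = 8.788717e-05
(1-p)^1 = 0.607000
P = 11 * 8.788717e-05 * 0.607000 = 0.0006

P(X=10) = 0.0006


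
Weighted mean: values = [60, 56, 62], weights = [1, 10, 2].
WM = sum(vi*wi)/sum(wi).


Numerator = 60*1 + 56*10 + 62*2 = 744
Denominator = 1 + 10 + 2 = 13
WM = 744/13 = 57.2308

WM = 57.2308


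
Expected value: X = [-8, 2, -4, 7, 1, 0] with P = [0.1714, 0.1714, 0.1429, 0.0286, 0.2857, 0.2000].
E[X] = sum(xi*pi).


E[X] = -8*0.1714 + 2*0.1714 - 4*0.1429 + 7*0.0286 + 1*0.2857 + 0*0.2000
= -1.3712 + 0.3428 - 0.5716 + 0.2002 + 0.2857 + 0
= -1.1141

E[X] = -1.1141


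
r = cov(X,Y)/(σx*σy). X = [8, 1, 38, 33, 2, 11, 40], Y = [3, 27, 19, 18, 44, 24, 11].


Mean X = 19.0000, Mean Y = 20.8571
SD X = 16.017847, SD Y = 12.016995
Cov = -87.857143
r = -87.857143/(16.017847*12.016995) = -0.4564

r = -0.4564


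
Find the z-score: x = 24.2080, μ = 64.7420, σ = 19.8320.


z = (24.2080 - 64.7420)/19.8320
= -40.5340/19.8320
= -2.0439

z = -2.0439


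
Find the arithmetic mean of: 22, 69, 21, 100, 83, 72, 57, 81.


Sum = 22 + 69 + 21 + 100 + 83 + 72 + 57 + 81 = 505
n = 8
Mean = 505/8 = 63.1250

Mean = 63.1250


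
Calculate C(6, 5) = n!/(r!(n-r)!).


C(6,5) = 6!/(5! × 1!)
= 720/(120 × 1)
= 6

C(6,5) = 6


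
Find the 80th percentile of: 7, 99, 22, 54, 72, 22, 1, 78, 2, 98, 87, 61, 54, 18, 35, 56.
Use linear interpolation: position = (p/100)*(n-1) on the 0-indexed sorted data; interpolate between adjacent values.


Sorted: 1, 2, 7, 18, 22, 22, 35, 54, 54, 56, 61, 72, 78, 87, 98, 99
n = 16
Index = 80/100 * 15 = 12.0000
Lower = data[12] = 78, Upper = data[13] = 87
P80 = 78 + 0*(9) = 78.0000

P80 = 78.0000


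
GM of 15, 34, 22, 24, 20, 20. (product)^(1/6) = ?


Product = 15 × 34 × 22 × 24 × 20 × 20 = 107712000
GM = 107712000^(1/6) = 21.8128

GM = 21.8128


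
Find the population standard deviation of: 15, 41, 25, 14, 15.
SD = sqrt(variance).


Mean = 22.0000
Variance = 106.4000
SD = sqrt(106.4000) = 10.3150

SD = 10.3150


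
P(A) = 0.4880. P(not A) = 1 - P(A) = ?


P(not A) = 1 - 0.4880 = 0.5120

P(not A) = 0.5120


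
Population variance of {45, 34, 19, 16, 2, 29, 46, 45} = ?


Mean = 29.5000
Squared deviations: 240.2500, 20.2500, 110.2500, 182.2500, 756.2500, 0.2500, 272.2500, 240.2500
Sum = 1822.0000
Variance = 1822.0000/8 = 227.7500

Variance = 227.7500


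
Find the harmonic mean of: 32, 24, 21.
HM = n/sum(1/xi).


Sum of reciprocals = 1/32 + 1/24 + 1/21 = 0.120536
HM = 3/0.120536 = 24.8889

HM = 24.8889


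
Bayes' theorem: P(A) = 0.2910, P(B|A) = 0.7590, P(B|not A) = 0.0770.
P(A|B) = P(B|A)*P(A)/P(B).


P(B) = P(B|A)*P(A) + P(B|A')*P(A')
= 0.7590*0.2910 + 0.0770*0.7090
= 0.220869 + 0.054593 = 0.275462
P(A|B) = 0.220869/0.275462 = 0.8018

P(A|B) = 0.8018


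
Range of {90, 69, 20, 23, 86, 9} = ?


Max = 90, Min = 9
Range = 90 - 9 = 81

Range = 81


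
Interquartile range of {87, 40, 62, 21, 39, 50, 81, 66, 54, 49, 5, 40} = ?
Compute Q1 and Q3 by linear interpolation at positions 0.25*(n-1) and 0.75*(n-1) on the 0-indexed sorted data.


Sorted: 5, 21, 39, 40, 40, 49, 50, 54, 62, 66, 81, 87
Q1 (25th %ile) = 39.7500
Q3 (75th %ile) = 63.0000
IQR = 63.0000 - 39.7500 = 23.2500

IQR = 23.2500


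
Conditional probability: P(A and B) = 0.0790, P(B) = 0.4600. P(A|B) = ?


P(A|B) = 0.0790/0.4600 = 0.1717

P(A|B) = 0.1717


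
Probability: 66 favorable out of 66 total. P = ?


P = 66/66 = 1.0000

P = 1.0000


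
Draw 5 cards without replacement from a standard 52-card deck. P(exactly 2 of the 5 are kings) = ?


Hypergeometric: P(X=2) = C(4,2)·C(48,3) / C(52,5)
= 6 × 17296 / 2598960
= 103776/2598960 = 0.0399

P = 0.0399


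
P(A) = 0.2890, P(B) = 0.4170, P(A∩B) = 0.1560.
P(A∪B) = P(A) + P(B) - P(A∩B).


P(A∪B) = 0.2890 + 0.4170 - 0.1560
= 0.7060 - 0.1560
= 0.5500

P(A∪B) = 0.5500


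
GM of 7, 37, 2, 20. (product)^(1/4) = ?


Product = 7 × 37 × 2 × 20 = 10360
GM = 10360^(1/4) = 10.0888

GM = 10.0888


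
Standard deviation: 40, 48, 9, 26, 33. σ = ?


Mean = 31.2000
Variance = 176.5600
SD = sqrt(176.5600) = 13.2876

SD = 13.2876


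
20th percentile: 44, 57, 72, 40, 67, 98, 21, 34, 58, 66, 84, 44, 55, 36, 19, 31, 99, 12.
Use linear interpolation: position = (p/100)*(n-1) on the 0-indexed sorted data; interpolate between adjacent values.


Sorted: 12, 19, 21, 31, 34, 36, 40, 44, 44, 55, 57, 58, 66, 67, 72, 84, 98, 99
n = 18
Index = 20/100 * 17 = 3.4000
Lower = data[3] = 31, Upper = data[4] = 34
P20 = 31 + 0.4000*(3) = 32.2000

P20 = 32.2000


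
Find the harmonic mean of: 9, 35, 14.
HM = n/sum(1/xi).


Sum of reciprocals = 1/9 + 1/35 + 1/14 = 0.211111
HM = 3/0.211111 = 14.2105

HM = 14.2105


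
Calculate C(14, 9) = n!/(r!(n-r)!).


C(14,9) = 14!/(9! × 5!)
= 87178291200/(362880 × 120)
= 2002

C(14,9) = 2002


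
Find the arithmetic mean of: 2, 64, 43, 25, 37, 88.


Sum = 2 + 64 + 43 + 25 + 37 + 88 = 259
n = 6
Mean = 259/6 = 43.1667

Mean = 43.1667


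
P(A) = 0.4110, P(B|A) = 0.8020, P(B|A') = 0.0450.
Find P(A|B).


P(B) = P(B|A)*P(A) + P(B|A')*P(A')
= 0.8020*0.4110 + 0.0450*0.5890
= 0.329622 + 0.026505 = 0.356127
P(A|B) = 0.329622/0.356127 = 0.9256

P(A|B) = 0.9256


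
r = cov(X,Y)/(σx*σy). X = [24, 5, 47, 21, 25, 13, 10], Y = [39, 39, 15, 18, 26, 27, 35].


Mean X = 20.7143, Mean Y = 28.4286
SD X = 12.769543, SD Y = 8.973885
Cov = -79.591837
r = -79.591837/(12.769543*8.973885) = -0.6946

r = -0.6946


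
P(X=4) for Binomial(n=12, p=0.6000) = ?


C(12,4) = 495
p^4 = 0.129600
(1-p)^8 = 0.000655
P = 495 * 0.129600 * 0.000655 = 0.0420

P(X=4) = 0.0420


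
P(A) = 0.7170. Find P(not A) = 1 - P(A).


P(not A) = 1 - 0.7170 = 0.2830

P(not A) = 0.2830


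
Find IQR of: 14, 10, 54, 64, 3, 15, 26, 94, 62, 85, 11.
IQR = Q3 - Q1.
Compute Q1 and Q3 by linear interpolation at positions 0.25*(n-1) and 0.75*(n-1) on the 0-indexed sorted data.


Sorted: 3, 10, 11, 14, 15, 26, 54, 62, 64, 85, 94
Q1 (25th %ile) = 12.5000
Q3 (75th %ile) = 63.0000
IQR = 63.0000 - 12.5000 = 50.5000

IQR = 50.5000


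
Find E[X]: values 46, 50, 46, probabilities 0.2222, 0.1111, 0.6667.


E[X] = 46*0.2222 + 50*0.1111 + 46*0.6667
= 10.2212 + 5.5550 + 30.6682
= 46.4444

E[X] = 46.4444


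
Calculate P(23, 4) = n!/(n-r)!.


P(23,4) = 23!/19!
= 25852016738884976640000/121645100408832000
= 212520

P(23,4) = 212520


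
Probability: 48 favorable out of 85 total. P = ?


P = 48/85 = 0.5647

P = 0.5647


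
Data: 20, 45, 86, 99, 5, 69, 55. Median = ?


Sorted: 5, 20, 45, 55, 69, 86, 99
n = 7 (odd)
Middle value = 55

Median = 55


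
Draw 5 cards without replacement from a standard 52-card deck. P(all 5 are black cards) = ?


P(all black cards) = (26/52) × (25/51) × (24/50) × (23/49) × (22/48)
= 0.0253

P = 0.0253


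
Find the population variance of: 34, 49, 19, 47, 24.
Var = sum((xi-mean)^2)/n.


Mean = 34.6000
Squared deviations: 0.3600, 207.3600, 243.3600, 153.7600, 112.3600
Sum = 717.2000
Variance = 717.2000/5 = 143.4400

Variance = 143.4400


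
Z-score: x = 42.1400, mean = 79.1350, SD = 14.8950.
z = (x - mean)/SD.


z = (42.1400 - 79.1350)/14.8950
= -36.9950/14.8950
= -2.4837

z = -2.4837


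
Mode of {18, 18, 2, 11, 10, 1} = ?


Frequencies: 1:1, 2:1, 10:1, 11:1, 18:2
Max frequency = 2
Mode = 18

Mode = 18


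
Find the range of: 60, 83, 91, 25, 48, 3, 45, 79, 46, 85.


Max = 91, Min = 3
Range = 91 - 3 = 88

Range = 88


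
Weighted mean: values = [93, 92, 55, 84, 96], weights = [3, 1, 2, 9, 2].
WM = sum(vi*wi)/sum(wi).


Numerator = 93*3 + 92*1 + 55*2 + 84*9 + 96*2 = 1429
Denominator = 3 + 1 + 2 + 9 + 2 = 17
WM = 1429/17 = 84.0588

WM = 84.0588


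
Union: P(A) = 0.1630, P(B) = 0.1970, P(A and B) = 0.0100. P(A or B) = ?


P(A∪B) = 0.1630 + 0.1970 - 0.0100
= 0.3600 - 0.0100
= 0.3500

P(A∪B) = 0.3500


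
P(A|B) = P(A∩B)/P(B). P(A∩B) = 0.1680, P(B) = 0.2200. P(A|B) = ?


P(A|B) = 0.1680/0.2200 = 0.7636

P(A|B) = 0.7636


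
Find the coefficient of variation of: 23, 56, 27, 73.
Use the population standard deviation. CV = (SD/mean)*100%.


Mean = 44.7500
SD = 20.6927
CV = (20.6927/44.7500)*100 = 46.2407%

CV = 46.2407%


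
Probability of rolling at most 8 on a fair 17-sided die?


Favorable outcomes (roll ≤ 8): 8
Total outcomes = 17
P = 8/17 = 0.4706

P = 0.4706


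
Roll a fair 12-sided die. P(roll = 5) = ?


Favorable outcomes (roll = 5): 1
Total outcomes = 12
P = 1/12 = 0.0833

P = 0.0833


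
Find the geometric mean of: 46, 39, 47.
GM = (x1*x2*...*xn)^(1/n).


Product = 46 × 39 × 47 = 84318
GM = 84318^(1/3) = 43.8504

GM = 43.8504


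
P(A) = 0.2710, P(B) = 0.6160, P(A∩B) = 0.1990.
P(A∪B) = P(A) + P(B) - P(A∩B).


P(A∪B) = 0.2710 + 0.6160 - 0.1990
= 0.8870 - 0.1990
= 0.6880

P(A∪B) = 0.6880


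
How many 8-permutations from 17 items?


P(17,8) = 17!/9!
= 355687428096000/362880
= 980179200

P(17,8) = 980179200


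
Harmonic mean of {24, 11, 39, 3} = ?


Sum of reciprocals = 1/24 + 1/11 + 1/39 + 1/3 = 0.491550
HM = 4/0.491550 = 8.1375

HM = 8.1375


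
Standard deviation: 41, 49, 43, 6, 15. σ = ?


Mean = 30.8000
Variance = 289.7600
SD = sqrt(289.7600) = 17.0223

SD = 17.0223


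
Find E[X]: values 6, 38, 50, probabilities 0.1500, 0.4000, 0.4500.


E[X] = 6*0.1500 + 38*0.4000 + 50*0.4500
= 0.9000 + 15.2000 + 22.5000
= 38.6000

E[X] = 38.6000


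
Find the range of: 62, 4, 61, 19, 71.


Max = 71, Min = 4
Range = 71 - 4 = 67

Range = 67


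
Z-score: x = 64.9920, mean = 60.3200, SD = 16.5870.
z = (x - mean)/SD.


z = (64.9920 - 60.3200)/16.5870
= 4.6720/16.5870
= 0.2817

z = 0.2817


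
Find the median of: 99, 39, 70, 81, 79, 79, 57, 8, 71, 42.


Sorted: 8, 39, 42, 57, 70, 71, 79, 79, 81, 99
n = 10 (even)
Middle values: 70 and 71
Median = (70+71)/2 = 70.5000

Median = 70.5000


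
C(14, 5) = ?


C(14,5) = 14!/(5! × 9!)
= 87178291200/(120 × 362880)
= 2002

C(14,5) = 2002


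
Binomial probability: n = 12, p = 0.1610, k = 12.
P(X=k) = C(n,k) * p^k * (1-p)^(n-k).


C(12,12) = 1
p^12 = 3.033266e-10
(1-p)^0 = 1.000000
P = 1 * 3.033266e-10 * 1.000000 = 3.0333e-10

P(X=12) = 3.0333e-10


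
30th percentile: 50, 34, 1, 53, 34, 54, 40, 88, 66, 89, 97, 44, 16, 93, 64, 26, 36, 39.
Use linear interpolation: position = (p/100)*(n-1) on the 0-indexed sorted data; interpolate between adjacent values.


Sorted: 1, 16, 26, 34, 34, 36, 39, 40, 44, 50, 53, 54, 64, 66, 88, 89, 93, 97
n = 18
Index = 30/100 * 17 = 5.1000
Lower = data[5] = 36, Upper = data[6] = 39
P30 = 36 + 0.1000*(3) = 36.3000

P30 = 36.3000


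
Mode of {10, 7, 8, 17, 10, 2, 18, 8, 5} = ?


Frequencies: 2:1, 5:1, 7:1, 8:2, 10:2, 17:1, 18:1
Max frequency = 2
Mode = 8, 10

Mode = 8, 10


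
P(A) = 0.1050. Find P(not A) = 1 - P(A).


P(not A) = 1 - 0.1050 = 0.8950

P(not A) = 0.8950


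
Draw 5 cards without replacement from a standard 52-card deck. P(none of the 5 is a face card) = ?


P(no face cards) = (40/52) × (39/51) × (38/50) × (37/49) × (36/48)
= 0.2532

P = 0.2532


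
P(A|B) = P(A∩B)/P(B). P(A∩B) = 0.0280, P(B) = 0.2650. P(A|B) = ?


P(A|B) = 0.0280/0.2650 = 0.1057

P(A|B) = 0.1057


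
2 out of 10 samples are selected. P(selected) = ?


P = 2/10 = 0.2000

P = 0.2000


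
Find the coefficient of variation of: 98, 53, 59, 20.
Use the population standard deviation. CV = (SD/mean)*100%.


Mean = 57.5000
SD = 27.6993
CV = (27.6993/57.5000)*100 = 48.1727%

CV = 48.1727%


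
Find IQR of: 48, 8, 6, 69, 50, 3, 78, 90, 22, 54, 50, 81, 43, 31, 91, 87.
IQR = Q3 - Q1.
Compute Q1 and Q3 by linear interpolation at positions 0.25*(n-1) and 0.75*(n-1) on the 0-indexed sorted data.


Sorted: 3, 6, 8, 22, 31, 43, 48, 50, 50, 54, 69, 78, 81, 87, 90, 91
Q1 (25th %ile) = 28.7500
Q3 (75th %ile) = 78.7500
IQR = 78.7500 - 28.7500 = 50.0000

IQR = 50.0000


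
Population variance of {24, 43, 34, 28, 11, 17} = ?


Mean = 26.1667
Squared deviations: 4.6944, 283.3611, 61.3611, 3.3611, 230.0278, 84.0278
Sum = 666.8333
Variance = 666.8333/6 = 111.1389

Variance = 111.1389


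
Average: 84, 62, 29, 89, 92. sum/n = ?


Sum = 84 + 62 + 29 + 89 + 92 = 356
n = 5
Mean = 356/5 = 71.2000

Mean = 71.2000


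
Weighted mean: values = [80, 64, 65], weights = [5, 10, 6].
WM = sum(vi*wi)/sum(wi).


Numerator = 80*5 + 64*10 + 65*6 = 1430
Denominator = 5 + 10 + 6 = 21
WM = 1430/21 = 68.0952

WM = 68.0952


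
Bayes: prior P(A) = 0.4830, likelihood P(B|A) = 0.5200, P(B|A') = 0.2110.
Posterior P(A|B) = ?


P(B) = P(B|A)*P(A) + P(B|A')*P(A')
= 0.5200*0.4830 + 0.2110*0.5170
= 0.251160 + 0.109087 = 0.360247
P(A|B) = 0.251160/0.360247 = 0.6972

P(A|B) = 0.6972


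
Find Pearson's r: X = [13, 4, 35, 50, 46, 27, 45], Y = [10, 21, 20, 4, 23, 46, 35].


Mean X = 31.4286, Mean Y = 22.7143
SD X = 16.325765, SD Y = 13.176974
Cov = -1.163265
r = -1.163265/(16.325765*13.176974) = -0.0054

r = -0.0054


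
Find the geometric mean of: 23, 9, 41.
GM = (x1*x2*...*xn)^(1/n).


Product = 23 × 9 × 41 = 8487
GM = 8487^(1/3) = 20.3979

GM = 20.3979


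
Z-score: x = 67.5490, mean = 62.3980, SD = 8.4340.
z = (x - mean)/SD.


z = (67.5490 - 62.3980)/8.4340
= 5.1510/8.4340
= 0.6107

z = 0.6107


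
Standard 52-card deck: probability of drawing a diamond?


13 diamonds in 52 cards
P = 13/52 = 0.2500

P = 0.2500


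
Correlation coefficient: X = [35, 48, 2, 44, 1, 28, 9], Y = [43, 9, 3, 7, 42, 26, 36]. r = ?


Mean X = 23.8571, Mean Y = 23.7143
SD X = 18.325849, SD Y = 15.979579
Cov = -87.897959
r = -87.897959/(18.325849*15.979579) = -0.3002

r = -0.3002


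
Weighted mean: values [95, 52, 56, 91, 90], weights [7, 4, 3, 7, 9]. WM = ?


Numerator = 95*7 + 52*4 + 56*3 + 91*7 + 90*9 = 2488
Denominator = 7 + 4 + 3 + 7 + 9 = 30
WM = 2488/30 = 82.9333

WM = 82.9333


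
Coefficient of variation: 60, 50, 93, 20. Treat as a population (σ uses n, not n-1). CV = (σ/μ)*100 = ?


Mean = 55.7500
SD = 26.0612
CV = (26.0612/55.7500)*100 = 46.7466%

CV = 46.7466%


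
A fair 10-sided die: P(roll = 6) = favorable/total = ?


Favorable outcomes (roll = 6): 1
Total outcomes = 10
P = 1/10 = 0.1000

P = 0.1000


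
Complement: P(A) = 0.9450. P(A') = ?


P(not A) = 1 - 0.9450 = 0.0550

P(not A) = 0.0550


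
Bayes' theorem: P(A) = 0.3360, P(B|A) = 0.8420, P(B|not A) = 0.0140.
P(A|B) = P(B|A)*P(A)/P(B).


P(B) = P(B|A)*P(A) + P(B|A')*P(A')
= 0.8420*0.3360 + 0.0140*0.6640
= 0.282912 + 0.009296 = 0.292208
P(A|B) = 0.282912/0.292208 = 0.9682

P(A|B) = 0.9682


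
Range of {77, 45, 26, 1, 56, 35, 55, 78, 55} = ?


Max = 78, Min = 1
Range = 78 - 1 = 77

Range = 77


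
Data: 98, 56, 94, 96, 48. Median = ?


Sorted: 48, 56, 94, 96, 98
n = 5 (odd)
Middle value = 94

Median = 94


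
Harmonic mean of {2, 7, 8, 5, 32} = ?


Sum of reciprocals = 1/2 + 1/7 + 1/8 + 1/5 + 1/32 = 0.999107
HM = 5/0.999107 = 5.0045

HM = 5.0045


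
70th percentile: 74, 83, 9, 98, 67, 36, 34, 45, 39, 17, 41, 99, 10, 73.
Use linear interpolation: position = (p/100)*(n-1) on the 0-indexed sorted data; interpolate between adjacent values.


Sorted: 9, 10, 17, 34, 36, 39, 41, 45, 67, 73, 74, 83, 98, 99
n = 14
Index = 70/100 * 13 = 9.1000
Lower = data[9] = 73, Upper = data[10] = 74
P70 = 73 + 0.1000*(1) = 73.1000

P70 = 73.1000


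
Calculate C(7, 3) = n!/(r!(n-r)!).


C(7,3) = 7!/(3! × 4!)
= 5040/(6 × 24)
= 35

C(7,3) = 35


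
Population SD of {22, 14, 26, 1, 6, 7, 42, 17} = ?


Mean = 16.8750
Variance = 152.1094
SD = sqrt(152.1094) = 12.3333

SD = 12.3333


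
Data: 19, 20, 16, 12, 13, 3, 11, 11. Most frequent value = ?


Frequencies: 3:1, 11:2, 12:1, 13:1, 16:1, 19:1, 20:1
Max frequency = 2
Mode = 11

Mode = 11


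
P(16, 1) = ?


P(16,1) = 16!/15!
= 20922789888000/1307674368000
= 16

P(16,1) = 16


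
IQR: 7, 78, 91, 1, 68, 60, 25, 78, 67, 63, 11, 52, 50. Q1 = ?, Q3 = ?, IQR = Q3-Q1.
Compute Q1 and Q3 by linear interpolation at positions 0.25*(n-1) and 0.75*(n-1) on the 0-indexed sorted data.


Sorted: 1, 7, 11, 25, 50, 52, 60, 63, 67, 68, 78, 78, 91
Q1 (25th %ile) = 25.0000
Q3 (75th %ile) = 68.0000
IQR = 68.0000 - 25.0000 = 43.0000

IQR = 43.0000


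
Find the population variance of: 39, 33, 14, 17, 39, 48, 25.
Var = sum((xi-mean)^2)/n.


Mean = 30.7143
Squared deviations: 68.6531, 5.2245, 279.3673, 188.0816, 68.6531, 298.7959, 32.6531
Sum = 941.4286
Variance = 941.4286/7 = 134.4898

Variance = 134.4898


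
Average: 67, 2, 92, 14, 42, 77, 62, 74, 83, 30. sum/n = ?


Sum = 67 + 2 + 92 + 14 + 42 + 77 + 62 + 74 + 83 + 30 = 543
n = 10
Mean = 543/10 = 54.3000

Mean = 54.3000


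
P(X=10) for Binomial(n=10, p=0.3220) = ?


C(10,10) = 1
p^10 = 1.198281e-05
(1-p)^0 = 1.000000
P = 1 * 1.198281e-05 * 1.000000 = 1.1983e-05

P(X=10) = 1.1983e-05


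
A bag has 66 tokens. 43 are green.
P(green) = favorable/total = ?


P = 43/66 = 0.6515

P = 0.6515


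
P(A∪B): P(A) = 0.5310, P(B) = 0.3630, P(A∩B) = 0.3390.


P(A∪B) = 0.5310 + 0.3630 - 0.3390
= 0.8940 - 0.3390
= 0.5550

P(A∪B) = 0.5550


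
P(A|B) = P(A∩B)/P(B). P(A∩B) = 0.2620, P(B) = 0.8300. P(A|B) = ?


P(A|B) = 0.2620/0.8300 = 0.3157

P(A|B) = 0.3157


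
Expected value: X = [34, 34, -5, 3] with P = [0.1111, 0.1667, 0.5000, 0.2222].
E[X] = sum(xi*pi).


E[X] = 34*0.1111 + 34*0.1667 - 5*0.5000 + 3*0.2222
= 3.7774 + 5.6678 - 2.5000 + 0.6666
= 7.6118

E[X] = 7.6118


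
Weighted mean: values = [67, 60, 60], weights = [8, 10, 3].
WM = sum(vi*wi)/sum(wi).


Numerator = 67*8 + 60*10 + 60*3 = 1316
Denominator = 8 + 10 + 3 = 21
WM = 1316/21 = 62.6667

WM = 62.6667


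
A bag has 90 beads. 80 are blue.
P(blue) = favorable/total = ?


P = 80/90 = 0.8889

P = 0.8889


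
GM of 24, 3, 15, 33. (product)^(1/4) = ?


Product = 24 × 3 × 15 × 33 = 35640
GM = 35640^(1/4) = 13.7399

GM = 13.7399


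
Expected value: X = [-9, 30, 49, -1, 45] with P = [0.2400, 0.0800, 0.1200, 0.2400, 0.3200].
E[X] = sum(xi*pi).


E[X] = -9*0.2400 + 30*0.0800 + 49*0.1200 - 1*0.2400 + 45*0.3200
= -2.1600 + 2.4000 + 5.8800 - 0.2400 + 14.4000
= 20.2800

E[X] = 20.2800


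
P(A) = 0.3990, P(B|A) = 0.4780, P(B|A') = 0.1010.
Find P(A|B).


P(B) = P(B|A)*P(A) + P(B|A')*P(A')
= 0.4780*0.3990 + 0.1010*0.6010
= 0.190722 + 0.060701 = 0.251423
P(A|B) = 0.190722/0.251423 = 0.7586

P(A|B) = 0.7586


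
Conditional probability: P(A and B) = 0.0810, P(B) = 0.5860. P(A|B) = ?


P(A|B) = 0.0810/0.5860 = 0.1382

P(A|B) = 0.1382


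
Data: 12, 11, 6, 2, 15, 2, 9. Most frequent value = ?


Frequencies: 2:2, 6:1, 9:1, 11:1, 12:1, 15:1
Max frequency = 2
Mode = 2

Mode = 2


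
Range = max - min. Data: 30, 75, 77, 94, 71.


Max = 94, Min = 30
Range = 94 - 30 = 64

Range = 64


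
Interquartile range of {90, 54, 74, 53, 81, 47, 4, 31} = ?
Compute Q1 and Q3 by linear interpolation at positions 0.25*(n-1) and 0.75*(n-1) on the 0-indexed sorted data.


Sorted: 4, 31, 47, 53, 54, 74, 81, 90
Q1 (25th %ile) = 43.0000
Q3 (75th %ile) = 75.7500
IQR = 75.7500 - 43.0000 = 32.7500

IQR = 32.7500


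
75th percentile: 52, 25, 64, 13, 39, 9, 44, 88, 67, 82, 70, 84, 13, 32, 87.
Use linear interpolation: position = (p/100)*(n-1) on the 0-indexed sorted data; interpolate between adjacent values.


Sorted: 9, 13, 13, 25, 32, 39, 44, 52, 64, 67, 70, 82, 84, 87, 88
n = 15
Index = 75/100 * 14 = 10.5000
Lower = data[10] = 70, Upper = data[11] = 82
P75 = 70 + 0.5000*(12) = 76.0000

P75 = 76.0000


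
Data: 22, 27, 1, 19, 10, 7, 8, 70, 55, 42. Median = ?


Sorted: 1, 7, 8, 10, 19, 22, 27, 42, 55, 70
n = 10 (even)
Middle values: 19 and 22
Median = (19+22)/2 = 20.5000

Median = 20.5000


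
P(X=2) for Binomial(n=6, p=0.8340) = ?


C(6,2) = 15
p^2 = 0.695556
(1-p)^4 = 0.000759
P = 15 * 0.695556 * 0.000759 = 0.0079

P(X=2) = 0.0079


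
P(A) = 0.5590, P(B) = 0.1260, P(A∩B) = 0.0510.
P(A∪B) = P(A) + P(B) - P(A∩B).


P(A∪B) = 0.5590 + 0.1260 - 0.0510
= 0.6850 - 0.0510
= 0.6340

P(A∪B) = 0.6340


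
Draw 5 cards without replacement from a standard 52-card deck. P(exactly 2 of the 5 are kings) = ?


Hypergeometric: P(X=2) = C(4,2)·C(48,3) / C(52,5)
= 6 × 17296 / 2598960
= 103776/2598960 = 0.0399

P = 0.0399


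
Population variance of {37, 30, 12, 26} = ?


Mean = 26.2500
Squared deviations: 115.5625, 14.0625, 203.0625, 0.0625
Sum = 332.7500
Variance = 332.7500/4 = 83.1875

Variance = 83.1875


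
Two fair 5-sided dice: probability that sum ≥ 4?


Total outcomes = 5×5 = 25
Favorable (sum ≥ 4): 22
P = 22/25 = 0.8800

P = 0.8800


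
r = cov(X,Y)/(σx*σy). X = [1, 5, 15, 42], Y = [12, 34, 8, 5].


Mean X = 15.7500, Mean Y = 14.7500
SD X = 15.990231, SD Y = 11.388042
Cov = -104.312500
r = -104.312500/(15.990231*11.388042) = -0.5728

r = -0.5728


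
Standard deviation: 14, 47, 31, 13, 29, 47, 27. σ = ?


Mean = 29.7143
Variance = 161.9184
SD = sqrt(161.9184) = 12.7247

SD = 12.7247


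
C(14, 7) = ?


C(14,7) = 14!/(7! × 7!)
= 87178291200/(5040 × 5040)
= 3432

C(14,7) = 3432


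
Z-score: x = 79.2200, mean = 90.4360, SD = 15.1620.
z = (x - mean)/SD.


z = (79.2200 - 90.4360)/15.1620
= -11.2160/15.1620
= -0.7397

z = -0.7397


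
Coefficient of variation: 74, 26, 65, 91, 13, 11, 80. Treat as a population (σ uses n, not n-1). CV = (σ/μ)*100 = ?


Mean = 51.4286
SD = 31.2449
CV = (31.2449/51.4286)*100 = 60.7540%

CV = 60.7540%


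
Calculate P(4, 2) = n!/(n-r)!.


P(4,2) = 4!/2!
= 24/2
= 12

P(4,2) = 12


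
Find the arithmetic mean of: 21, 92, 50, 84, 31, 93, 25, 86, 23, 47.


Sum = 21 + 92 + 50 + 84 + 31 + 93 + 25 + 86 + 23 + 47 = 552
n = 10
Mean = 552/10 = 55.2000

Mean = 55.2000


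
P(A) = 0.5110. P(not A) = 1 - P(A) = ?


P(not A) = 1 - 0.5110 = 0.4890

P(not A) = 0.4890


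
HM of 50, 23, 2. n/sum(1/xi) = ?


Sum of reciprocals = 1/50 + 1/23 + 1/2 = 0.563478
HM = 3/0.563478 = 5.3241

HM = 5.3241


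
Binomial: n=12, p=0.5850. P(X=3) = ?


C(12,3) = 220
p^3 = 0.200202
(1-p)^9 = 0.000365
P = 220 * 0.200202 * 0.000365 = 0.0161

P(X=3) = 0.0161


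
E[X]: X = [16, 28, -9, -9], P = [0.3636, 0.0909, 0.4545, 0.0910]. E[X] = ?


E[X] = 16*0.3636 + 28*0.0909 - 9*0.4545 - 9*0.0910
= 5.8176 + 2.5452 - 4.0905 - 0.8190
= 3.4533

E[X] = 3.4533


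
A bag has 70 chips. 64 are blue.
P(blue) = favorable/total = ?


P = 64/70 = 0.9143

P = 0.9143


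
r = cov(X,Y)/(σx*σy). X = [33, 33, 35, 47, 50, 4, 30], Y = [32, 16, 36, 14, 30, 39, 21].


Mean X = 33.1429, Mean Y = 26.8571
SD X = 13.829870, SD Y = 9.140625
Cov = -63.265306
r = -63.265306/(13.829870*9.140625) = -0.5005

r = -0.5005


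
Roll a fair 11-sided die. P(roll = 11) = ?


Favorable outcomes (roll = 11): 1
Total outcomes = 11
P = 1/11 = 0.0909

P = 0.0909


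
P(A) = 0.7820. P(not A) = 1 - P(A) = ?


P(not A) = 1 - 0.7820 = 0.2180

P(not A) = 0.2180


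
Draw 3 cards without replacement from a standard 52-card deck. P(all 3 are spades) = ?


P(all spades) = (13/52) × (12/51) × (11/50)
= 0.0129

P = 0.0129


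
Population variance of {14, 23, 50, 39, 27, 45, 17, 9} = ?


Mean = 28.0000
Squared deviations: 196.0000, 25.0000, 484.0000, 121.0000, 1.0000, 289.0000, 121.0000, 361.0000
Sum = 1598.0000
Variance = 1598.0000/8 = 199.7500

Variance = 199.7500


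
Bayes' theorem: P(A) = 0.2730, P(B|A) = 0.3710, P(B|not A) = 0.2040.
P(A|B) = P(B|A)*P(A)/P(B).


P(B) = P(B|A)*P(A) + P(B|A')*P(A')
= 0.3710*0.2730 + 0.2040*0.7270
= 0.101283 + 0.148308 = 0.249591
P(A|B) = 0.101283/0.249591 = 0.4058

P(A|B) = 0.4058


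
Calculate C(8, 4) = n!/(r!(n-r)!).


C(8,4) = 8!/(4! × 4!)
= 40320/(24 × 24)
= 70

C(8,4) = 70


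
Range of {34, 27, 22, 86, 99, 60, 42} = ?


Max = 99, Min = 22
Range = 99 - 22 = 77

Range = 77


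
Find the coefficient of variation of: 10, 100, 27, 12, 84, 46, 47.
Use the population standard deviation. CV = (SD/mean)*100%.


Mean = 46.5714
SD = 32.0083
CV = (32.0083/46.5714)*100 = 68.7295%

CV = 68.7295%


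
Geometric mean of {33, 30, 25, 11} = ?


Product = 33 × 30 × 25 × 11 = 272250
GM = 272250^(1/4) = 22.8424

GM = 22.8424


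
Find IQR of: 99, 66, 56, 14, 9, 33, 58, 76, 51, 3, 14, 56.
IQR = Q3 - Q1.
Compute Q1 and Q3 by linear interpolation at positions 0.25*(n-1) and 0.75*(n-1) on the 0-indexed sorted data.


Sorted: 3, 9, 14, 14, 33, 51, 56, 56, 58, 66, 76, 99
Q1 (25th %ile) = 14.0000
Q3 (75th %ile) = 60.0000
IQR = 60.0000 - 14.0000 = 46.0000

IQR = 46.0000


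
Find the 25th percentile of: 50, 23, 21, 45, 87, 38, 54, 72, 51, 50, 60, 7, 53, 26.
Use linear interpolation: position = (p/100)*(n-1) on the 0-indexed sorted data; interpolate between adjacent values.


Sorted: 7, 21, 23, 26, 38, 45, 50, 50, 51, 53, 54, 60, 72, 87
n = 14
Index = 25/100 * 13 = 3.2500
Lower = data[3] = 26, Upper = data[4] = 38
P25 = 26 + 0.2500*(12) = 29.0000

P25 = 29.0000


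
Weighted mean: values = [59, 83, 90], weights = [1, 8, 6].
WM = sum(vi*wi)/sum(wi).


Numerator = 59*1 + 83*8 + 90*6 = 1263
Denominator = 1 + 8 + 6 = 15
WM = 1263/15 = 84.2000

WM = 84.2000


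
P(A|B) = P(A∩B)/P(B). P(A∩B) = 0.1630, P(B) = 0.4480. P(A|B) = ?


P(A|B) = 0.1630/0.4480 = 0.3638

P(A|B) = 0.3638


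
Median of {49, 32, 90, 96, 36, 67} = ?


Sorted: 32, 36, 49, 67, 90, 96
n = 6 (even)
Middle values: 49 and 67
Median = (49+67)/2 = 58.0000

Median = 58.0000


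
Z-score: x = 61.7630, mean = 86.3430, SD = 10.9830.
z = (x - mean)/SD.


z = (61.7630 - 86.3430)/10.9830
= -24.5800/10.9830
= -2.2380

z = -2.2380


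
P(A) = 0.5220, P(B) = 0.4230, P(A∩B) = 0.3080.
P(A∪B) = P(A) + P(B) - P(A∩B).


P(A∪B) = 0.5220 + 0.4230 - 0.3080
= 0.9450 - 0.3080
= 0.6370

P(A∪B) = 0.6370


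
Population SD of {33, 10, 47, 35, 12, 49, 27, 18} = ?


Mean = 28.8750
Variance = 193.8594
SD = sqrt(193.8594) = 13.9233

SD = 13.9233


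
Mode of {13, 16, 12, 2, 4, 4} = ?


Frequencies: 2:1, 4:2, 12:1, 13:1, 16:1
Max frequency = 2
Mode = 4

Mode = 4


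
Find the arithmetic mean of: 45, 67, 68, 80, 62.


Sum = 45 + 67 + 68 + 80 + 62 = 322
n = 5
Mean = 322/5 = 64.4000

Mean = 64.4000


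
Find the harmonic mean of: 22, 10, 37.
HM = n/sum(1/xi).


Sum of reciprocals = 1/22 + 1/10 + 1/37 = 0.172482
HM = 3/0.172482 = 17.3932

HM = 17.3932


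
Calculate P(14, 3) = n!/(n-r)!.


P(14,3) = 14!/11!
= 87178291200/39916800
= 2184

P(14,3) = 2184


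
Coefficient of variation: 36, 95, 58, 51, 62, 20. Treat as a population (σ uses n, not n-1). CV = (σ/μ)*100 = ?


Mean = 53.6667
SD = 23.2713
CV = (23.2713/53.6667)*100 = 43.3628%

CV = 43.3628%


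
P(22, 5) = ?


P(22,5) = 22!/17!
= 1124000727777607680000/355687428096000
= 3160080

P(22,5) = 3160080


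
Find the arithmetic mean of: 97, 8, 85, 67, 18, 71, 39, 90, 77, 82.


Sum = 97 + 8 + 85 + 67 + 18 + 71 + 39 + 90 + 77 + 82 = 634
n = 10
Mean = 634/10 = 63.4000

Mean = 63.4000


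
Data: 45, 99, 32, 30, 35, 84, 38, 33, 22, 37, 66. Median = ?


Sorted: 22, 30, 32, 33, 35, 37, 38, 45, 66, 84, 99
n = 11 (odd)
Middle value = 37

Median = 37


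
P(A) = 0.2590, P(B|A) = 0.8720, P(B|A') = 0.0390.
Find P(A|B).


P(B) = P(B|A)*P(A) + P(B|A')*P(A')
= 0.8720*0.2590 + 0.0390*0.7410
= 0.225848 + 0.028899 = 0.254747
P(A|B) = 0.225848/0.254747 = 0.8866

P(A|B) = 0.8866


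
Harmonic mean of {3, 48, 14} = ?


Sum of reciprocals = 1/3 + 1/48 + 1/14 = 0.425595
HM = 3/0.425595 = 7.0490

HM = 7.0490


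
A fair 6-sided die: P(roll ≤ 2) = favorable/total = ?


Favorable outcomes (roll ≤ 2): 2
Total outcomes = 6
P = 2/6 = 0.3333

P = 0.3333


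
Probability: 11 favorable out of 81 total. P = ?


P = 11/81 = 0.1358

P = 0.1358


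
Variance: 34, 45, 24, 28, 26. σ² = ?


Mean = 31.4000
Squared deviations: 6.7600, 184.9600, 54.7600, 11.5600, 29.1600
Sum = 287.2000
Variance = 287.2000/5 = 57.4400

Variance = 57.4400


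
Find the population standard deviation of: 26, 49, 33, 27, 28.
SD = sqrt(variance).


Mean = 32.6000
Variance = 73.0400
SD = sqrt(73.0400) = 8.5463

SD = 8.5463


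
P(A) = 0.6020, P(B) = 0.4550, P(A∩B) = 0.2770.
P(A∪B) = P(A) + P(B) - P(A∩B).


P(A∪B) = 0.6020 + 0.4550 - 0.2770
= 1.0570 - 0.2770
= 0.7800

P(A∪B) = 0.7800


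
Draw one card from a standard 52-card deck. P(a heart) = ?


13 hearts in 52 cards
P = 13/52 = 0.2500

P = 0.2500


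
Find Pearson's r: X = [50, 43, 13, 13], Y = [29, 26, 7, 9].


Mean X = 29.7500, Mean Y = 17.7500
SD X = 16.931849, SD Y = 9.832980
Cov = 165.937500
r = 165.937500/(16.931849*9.832980) = 0.9967

r = 0.9967


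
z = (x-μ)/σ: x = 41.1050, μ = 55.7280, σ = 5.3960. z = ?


z = (41.1050 - 55.7280)/5.3960
= -14.6230/5.3960
= -2.7100

z = -2.7100


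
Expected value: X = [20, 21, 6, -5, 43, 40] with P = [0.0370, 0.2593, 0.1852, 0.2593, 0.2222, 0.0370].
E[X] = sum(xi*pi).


E[X] = 20*0.0370 + 21*0.2593 + 6*0.1852 - 5*0.2593 + 43*0.2222 + 40*0.0370
= 0.7400 + 5.4453 + 1.1112 - 1.2965 + 9.5546 + 1.4800
= 17.0346

E[X] = 17.0346


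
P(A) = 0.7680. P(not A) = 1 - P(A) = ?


P(not A) = 1 - 0.7680 = 0.2320

P(not A) = 0.2320


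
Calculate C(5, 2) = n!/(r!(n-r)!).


C(5,2) = 5!/(2! × 3!)
= 120/(2 × 6)
= 10

C(5,2) = 10


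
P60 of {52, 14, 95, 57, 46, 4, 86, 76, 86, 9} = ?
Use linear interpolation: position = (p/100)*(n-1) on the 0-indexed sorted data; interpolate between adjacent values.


Sorted: 4, 9, 14, 46, 52, 57, 76, 86, 86, 95
n = 10
Index = 60/100 * 9 = 5.4000
Lower = data[5] = 57, Upper = data[6] = 76
P60 = 57 + 0.4000*(19) = 64.6000

P60 = 64.6000


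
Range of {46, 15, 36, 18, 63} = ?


Max = 63, Min = 15
Range = 63 - 15 = 48

Range = 48


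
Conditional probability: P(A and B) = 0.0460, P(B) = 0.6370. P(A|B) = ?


P(A|B) = 0.0460/0.6370 = 0.0722

P(A|B) = 0.0722


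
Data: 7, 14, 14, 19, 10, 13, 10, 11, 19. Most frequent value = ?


Frequencies: 7:1, 10:2, 11:1, 13:1, 14:2, 19:2
Max frequency = 2
Mode = 10, 14, 19

Mode = 10, 14, 19


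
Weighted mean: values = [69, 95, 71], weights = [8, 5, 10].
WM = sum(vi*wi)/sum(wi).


Numerator = 69*8 + 95*5 + 71*10 = 1737
Denominator = 8 + 5 + 10 = 23
WM = 1737/23 = 75.5217

WM = 75.5217


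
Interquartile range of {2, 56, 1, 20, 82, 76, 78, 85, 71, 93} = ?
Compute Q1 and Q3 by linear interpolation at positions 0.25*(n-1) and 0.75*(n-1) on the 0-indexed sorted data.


Sorted: 1, 2, 20, 56, 71, 76, 78, 82, 85, 93
Q1 (25th %ile) = 29.0000
Q3 (75th %ile) = 81.0000
IQR = 81.0000 - 29.0000 = 52.0000

IQR = 52.0000


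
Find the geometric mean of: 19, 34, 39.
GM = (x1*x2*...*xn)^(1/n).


Product = 19 × 34 × 39 = 25194
GM = 25194^(1/3) = 29.3156

GM = 29.3156


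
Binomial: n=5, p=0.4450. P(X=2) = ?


C(5,2) = 10
p^2 = 0.198025
(1-p)^3 = 0.170954
P = 10 * 0.198025 * 0.170954 = 0.3385

P(X=2) = 0.3385


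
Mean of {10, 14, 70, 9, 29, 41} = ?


Sum = 10 + 14 + 70 + 9 + 29 + 41 = 173
n = 6
Mean = 173/6 = 28.8333

Mean = 28.8333


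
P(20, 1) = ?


P(20,1) = 20!/19!
= 2432902008176640000/121645100408832000
= 20

P(20,1) = 20


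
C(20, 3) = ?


C(20,3) = 20!/(3! × 17!)
= 2432902008176640000/(6 × 355687428096000)
= 1140

C(20,3) = 1140


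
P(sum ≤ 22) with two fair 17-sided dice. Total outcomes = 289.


Total outcomes = 17×17 = 289
Favorable (sum ≤ 22): 211
P = 211/289 = 0.7301

P = 0.7301


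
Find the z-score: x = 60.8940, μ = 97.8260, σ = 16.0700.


z = (60.8940 - 97.8260)/16.0700
= -36.9320/16.0700
= -2.2982

z = -2.2982


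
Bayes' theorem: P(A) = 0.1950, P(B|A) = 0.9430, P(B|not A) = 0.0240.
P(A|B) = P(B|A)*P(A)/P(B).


P(B) = P(B|A)*P(A) + P(B|A')*P(A')
= 0.9430*0.1950 + 0.0240*0.8050
= 0.183885 + 0.019320 = 0.203205
P(A|B) = 0.183885/0.203205 = 0.9049

P(A|B) = 0.9049


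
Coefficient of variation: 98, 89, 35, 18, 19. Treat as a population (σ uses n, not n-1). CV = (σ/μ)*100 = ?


Mean = 51.8000
SD = 34.6952
CV = (34.6952/51.8000)*100 = 66.9792%

CV = 66.9792%
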